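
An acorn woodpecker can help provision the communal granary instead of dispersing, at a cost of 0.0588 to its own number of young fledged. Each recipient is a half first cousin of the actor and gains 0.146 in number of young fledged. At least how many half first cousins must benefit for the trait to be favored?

7

r to a half first cousin = 1/16 (half first cousins share one grandparent — one path of length 4: r = (1/2)^4 = 1/16).
Hamilton's rule: n·r·B > C  ⇒  n > C/(r·B) = 0.0588/(0.0625·0.146) = 6.444.
The smallest integer exceeding 6.444 is 7.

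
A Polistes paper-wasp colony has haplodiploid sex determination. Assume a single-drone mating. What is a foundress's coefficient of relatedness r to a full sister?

0.75

Haplodiploid full sisters inherit their father's entire haploid genome identically (contributing 1/2) and on average half of their mother's contribution (1/2 · 1/2 = 1/4); r = 1/2 + 1/4 = 3/4.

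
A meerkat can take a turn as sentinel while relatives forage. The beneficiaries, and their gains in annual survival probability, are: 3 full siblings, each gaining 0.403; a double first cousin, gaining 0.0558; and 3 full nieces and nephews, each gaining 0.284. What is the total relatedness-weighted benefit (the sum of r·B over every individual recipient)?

0.83145

r to a full sibling = 0.5 (full sibs share both parents — two paths of length 2: r = 2·(1/2)^2 = 1/2).
r to a double first cousin = 0.25 (double first cousins share both grandparent pairs — four paths of length 4: r = 4·(1/2)^4 = 1/4).
r to a full niece or nephew = 0.25 (full aunt/uncle↔niece/nephew: two paths of length 3 through the shared grandparent pair: r = 2·(1/2)^3 = 1/4).
Summing one r·B term per recipient: 3·0.5·0.403 + 1·0.25·0.0558 + 3·0.25·0.284 = 0.83145.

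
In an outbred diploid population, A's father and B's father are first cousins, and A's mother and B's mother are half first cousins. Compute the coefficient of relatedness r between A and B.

0.046875

Independent pedigree routes through distinct common ancestors add.
A and B are related in two ways: second cousins through their fathers (r = 1/32) and half second cousins through their mothers (r = 1/64).
r = 1/32 + 1/64 = 3/64 = 0.046875.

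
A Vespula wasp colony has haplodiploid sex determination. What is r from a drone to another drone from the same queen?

0.5

Haploid brothers each carry a random half of the queen's diploid genome, so on average they share half: r = 1/2.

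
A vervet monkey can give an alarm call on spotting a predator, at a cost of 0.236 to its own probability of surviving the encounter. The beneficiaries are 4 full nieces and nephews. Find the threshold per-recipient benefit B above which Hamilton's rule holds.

r to a full niece or nephew = 0.25 (full aunt/uncle↔niece/nephew: two paths of length 3 through the shared grandparent pair: r = 2·(1/2)^3 = 1/4).
Hamilton's rule with n recipients of equal r: n·r·B > C, so B > C/(n·r) = 0.236/(4·0.25) = 0.236.

0.236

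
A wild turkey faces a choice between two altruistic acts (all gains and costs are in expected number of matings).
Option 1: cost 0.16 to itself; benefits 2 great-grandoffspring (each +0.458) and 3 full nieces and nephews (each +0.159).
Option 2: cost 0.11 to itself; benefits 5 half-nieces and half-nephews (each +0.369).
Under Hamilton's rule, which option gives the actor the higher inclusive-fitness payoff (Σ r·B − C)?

Option 2

Option 1: r to a great-grandoffspring = 0.125.
Option 1: r to a full niece or nephew = 0.25.
Option 1: Σ r·B − C = (2·0.125·0.458 + 3·0.25·0.159) − 0.16 = 0.07375.
Option 2: r to a half-niece or half-nephew = 0.125.
Option 2: Σ r·B − C = (5·0.125·0.369) − 0.11 = 0.120625.
Option 2 has the higher net inclusive-fitness payoff.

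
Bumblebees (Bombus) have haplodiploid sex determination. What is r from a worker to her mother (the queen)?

One meiotic link between diploid queen and diploid daughter: r = 1/2.

0.5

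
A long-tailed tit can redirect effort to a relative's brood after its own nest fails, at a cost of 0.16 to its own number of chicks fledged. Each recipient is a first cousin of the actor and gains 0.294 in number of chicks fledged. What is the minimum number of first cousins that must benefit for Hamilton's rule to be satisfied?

r to a first cousin = 0.125 (first cousins share one grandparent pair — two paths of length 4: r = 2·(1/2)^4 = 1/8).
Hamilton's rule: n·r·B > C  ⇒  n > C/(r·B) = 0.16/(0.125·0.294) = 4.354.
The smallest integer exceeding 4.354 is 5.

5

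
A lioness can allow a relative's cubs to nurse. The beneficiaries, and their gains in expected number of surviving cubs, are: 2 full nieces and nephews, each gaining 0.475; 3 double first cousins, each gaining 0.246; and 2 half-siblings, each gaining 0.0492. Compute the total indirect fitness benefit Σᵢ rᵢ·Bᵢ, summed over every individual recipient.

0.4466

r to a full niece or nephew = 1/4 (full aunt/uncle↔niece/nephew: two paths of length 3 through the shared grandparent pair: r = 2·(1/2)^3 = 1/4).
r to a double first cousin = 0.25 (double first cousins share both grandparent pairs — four paths of length 4: r = 4·(1/2)^4 = 1/4).
r to a half-sibling = 1/4 (half-sibs share one parent — one path of length 2: r = (1/2)^2 = 1/4).
Summing one r·B term per recipient: 2·0.25·0.475 + 3·0.25·0.246 + 2·0.25·0.0492 = 0.4466.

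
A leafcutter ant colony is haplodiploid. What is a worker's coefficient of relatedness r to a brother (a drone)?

0.25

Her haploid brother carries none of their father's genes and a random half of their mother's genome; that half matches the maternal half of her own genome with probability 1/2: r = 1/2 · 1/2 = 1/4.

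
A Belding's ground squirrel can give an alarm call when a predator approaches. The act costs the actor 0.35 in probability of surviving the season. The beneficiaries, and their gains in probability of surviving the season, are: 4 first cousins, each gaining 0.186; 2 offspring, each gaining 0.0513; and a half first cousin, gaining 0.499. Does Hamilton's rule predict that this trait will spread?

Hamilton's rule: the trait is favored when the sum of r·B over every recipient exceeds the actor's cost C.
r to a first cousin = 1/8 (first cousins share one grandparent pair — two paths of length 4: r = 2·(1/2)^4 = 1/8).
r to an offspring = 0.5 (one parent–offspring link: r = (1/2)^1 = 1/2).
r to a half first cousin = 0.0625 (half first cousins share one grandparent — one path of length 4: r = (1/2)^4 = 1/16).
Summing one r·B term per recipient: 4·0.125·0.186 + 2·0.5·0.0513 + 1·0.0625·0.499 = 0.1754875.
0.1754875 < 0.35: the indirect benefit is less than the cost.

No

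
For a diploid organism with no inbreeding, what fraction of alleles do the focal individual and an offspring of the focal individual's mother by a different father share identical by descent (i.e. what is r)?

Each parent–offspring link contributes a factor of 1/2, and independent paths through distinct common ancestors add.
Half-sibs share one parent — one path of length 2: r = (1/2)^2 = 1/4.

0.25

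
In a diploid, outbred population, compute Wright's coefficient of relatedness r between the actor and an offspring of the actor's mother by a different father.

0.25

Each parent–offspring link contributes a factor of 1/2, and independent paths through distinct common ancestors add.
Half-sibs share one parent — one path of length 2: r = (1/2)^2 = 1/4.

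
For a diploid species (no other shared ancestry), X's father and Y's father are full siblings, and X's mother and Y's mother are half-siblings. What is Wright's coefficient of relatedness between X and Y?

0.1875

Relatedness sums over independent paths through distinct common ancestors.
X and Y are related in two ways: first cousins through their fathers (r = 1/8) and half first cousins through their mothers (r = 1/16).
r = 1/8 + 1/16 = 0.1875.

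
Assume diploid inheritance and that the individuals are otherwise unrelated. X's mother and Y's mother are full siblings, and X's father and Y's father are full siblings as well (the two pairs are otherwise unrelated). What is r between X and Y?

With two independent routes of shared ancestry, r is the sum of the two contributions.
X and Y are related in two ways: first cousins through their mothers (r = 1/8) and first cousins through their fathers (r = 1/8) — i.e. double first cousins.
r = 1/8 + 1/8 = 1/4 = 0.25.

0.25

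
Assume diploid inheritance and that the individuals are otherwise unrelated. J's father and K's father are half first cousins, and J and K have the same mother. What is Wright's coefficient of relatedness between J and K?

0.265625

With two independent routes of shared ancestry, r is the sum of the two contributions.
J and K are related in two ways: half second cousins through their fathers (r = 1/64) and half-sibs through their shared mother (r = 1/4).
r = 1/64 + 1/4 = 0.265625.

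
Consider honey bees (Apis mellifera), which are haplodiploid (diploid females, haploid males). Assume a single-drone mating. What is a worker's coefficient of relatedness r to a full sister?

Haplodiploid full sisters inherit their father's entire haploid genome identically (contributing 1/2) and on average half of their mother's contribution (1/2 · 1/2 = 1/4); r = 1/2 + 1/4 = 3/4.

0.75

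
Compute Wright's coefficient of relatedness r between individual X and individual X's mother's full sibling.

0.25

Each parent–offspring link contributes a factor of 1/2, and independent paths through distinct common ancestors add.
Full aunt/uncle↔niece/nephew: two paths of length 3 through the shared grandparent pair: r = 2·(1/2)^3 = 1/4.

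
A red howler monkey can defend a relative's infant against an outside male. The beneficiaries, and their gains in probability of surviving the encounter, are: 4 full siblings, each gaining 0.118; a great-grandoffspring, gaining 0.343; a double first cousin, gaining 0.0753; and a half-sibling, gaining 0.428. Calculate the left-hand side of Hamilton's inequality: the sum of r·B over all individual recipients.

r to a full sibling = 0.5 (full sibs share both parents — two paths of length 2: r = 2·(1/2)^2 = 1/2).
r to a great-grandoffspring = 1/8 (three parent–offspring links: r = (1/2)^3 = 1/8).
r to a double first cousin = 0.25 (double first cousins share both grandparent pairs — four paths of length 4: r = 4·(1/2)^4 = 1/4).
r to a half-sibling = 1/4 (half-sibs share one parent — one path of length 2: r = (1/2)^2 = 1/4).
Summing one r·B term per recipient: 4·0.5·0.118 + 1·0.125·0.343 + 1·0.25·0.0753 + 1·0.25·0.428 = 0.4047.

0.4047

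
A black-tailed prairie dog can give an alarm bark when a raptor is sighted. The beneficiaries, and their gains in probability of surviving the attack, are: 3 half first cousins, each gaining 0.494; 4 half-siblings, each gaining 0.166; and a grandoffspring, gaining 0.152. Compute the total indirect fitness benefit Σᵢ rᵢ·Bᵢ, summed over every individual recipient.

r to a half first cousin = 1/16 (half first cousins share one grandparent — one path of length 4: r = (1/2)^4 = 1/16).
r to a half-sibling = 1/4 (half-sibs share one parent — one path of length 2: r = (1/2)^2 = 1/4).
r to a grandoffspring = 1/4 (two parent–offspring links: r = (1/2)^2 = 1/4).
Summing one r·B term per recipient: 3·0.0625·0.494 + 4·0.25·0.166 + 1·0.25·0.152 = 0.296625.

0.296625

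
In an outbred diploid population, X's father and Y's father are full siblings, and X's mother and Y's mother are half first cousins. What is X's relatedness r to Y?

0.140625

Relatedness sums over independent paths through distinct common ancestors.
X and Y are related in two ways: first cousins through their fathers (r = 1/8) and half second cousins through their mothers (r = 1/64).
r = 1/8 + 1/64 = 0.140625.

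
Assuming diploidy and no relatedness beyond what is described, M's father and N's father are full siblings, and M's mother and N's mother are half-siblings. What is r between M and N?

Relatedness sums over independent paths through distinct common ancestors.
M and N are related in two ways: first cousins through their fathers (r = 1/8) and half first cousins through their mothers (r = 1/16).
r = 1/8 + 1/16 = 3/16 = 0.1875.

0.1875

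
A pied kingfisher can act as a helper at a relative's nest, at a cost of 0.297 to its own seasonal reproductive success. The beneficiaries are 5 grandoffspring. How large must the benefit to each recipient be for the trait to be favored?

0.2376

r to a grandoffspring = 0.25 (two parent–offspring links: r = (1/2)^2 = 1/4).
Hamilton's rule with n recipients of equal r: n·r·B > C, so B > C/(n·r) = 0.297/(5·0.25) = 0.2376.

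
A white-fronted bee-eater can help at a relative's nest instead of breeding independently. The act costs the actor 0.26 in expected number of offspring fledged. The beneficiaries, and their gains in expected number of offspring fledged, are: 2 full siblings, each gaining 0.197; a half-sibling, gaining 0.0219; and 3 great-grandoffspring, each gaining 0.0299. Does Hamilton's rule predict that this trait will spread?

No

Hamilton's rule: the trait is favored when the sum of r·B over every recipient exceeds the actor's cost C.
r to a full sibling = 1/2 (full sibs share both parents — two paths of length 2: r = 2·(1/2)^2 = 1/2).
r to a half-sibling = 0.25 (half-sibs share one parent — one path of length 2: r = (1/2)^2 = 1/4).
r to a great-grandoffspring = 1/8 (three parent–offspring links: r = (1/2)^3 = 1/8).
Summing one r·B term per recipient: 2·0.5·0.197 + 1·0.25·0.0219 + 3·0.125·0.0299 = 0.2136875.
0.2136875 < 0.26: the indirect benefit is less than the cost.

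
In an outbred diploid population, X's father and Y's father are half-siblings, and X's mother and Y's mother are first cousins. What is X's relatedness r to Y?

With two independent routes of shared ancestry, r is the sum of the two contributions.
X and Y are related in two ways: half first cousins through their fathers (r = 1/16) and second cousins through their mothers (r = 1/32).
r = 1/16 + 1/32 = 3/32 = 0.09375.

0.09375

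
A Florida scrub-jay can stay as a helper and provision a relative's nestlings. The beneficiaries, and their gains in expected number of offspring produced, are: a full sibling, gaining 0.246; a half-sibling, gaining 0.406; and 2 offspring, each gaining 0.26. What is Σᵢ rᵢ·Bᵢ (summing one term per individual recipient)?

r to a full sibling = 1/2 (full sibs share both parents — two paths of length 2: r = 2·(1/2)^2 = 1/2).
r to a half-sibling = 0.25 (half-sibs share one parent — one path of length 2: r = (1/2)^2 = 1/4).
r to an offspring = 1/2 (one parent–offspring link: r = (1/2)^1 = 1/2).
Summing one r·B term per recipient: 1·0.5·0.246 + 1·0.25·0.406 + 2·0.5·0.26 = 0.4845.

0.4845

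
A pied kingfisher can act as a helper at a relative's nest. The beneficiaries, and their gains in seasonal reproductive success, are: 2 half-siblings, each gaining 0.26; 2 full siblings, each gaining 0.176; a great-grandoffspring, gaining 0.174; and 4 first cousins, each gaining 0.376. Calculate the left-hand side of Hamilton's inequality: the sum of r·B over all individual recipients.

r to a half-sibling = 1/4 (half-sibs share one parent — one path of length 2: r = (1/2)^2 = 1/4).
r to a full sibling = 0.5 (full sibs share both parents — two paths of length 2: r = 2·(1/2)^2 = 1/2).
r to a great-grandoffspring = 0.125 (three parent–offspring links: r = (1/2)^3 = 1/8).
r to a first cousin = 1/8 (first cousins share one grandparent pair — two paths of length 4: r = 2·(1/2)^4 = 1/8).
Summing one r·B term per recipient: 2·0.25·0.26 + 2·0.5·0.176 + 1·0.125·0.174 + 4·0.125·0.376 = 0.51575.

0.51575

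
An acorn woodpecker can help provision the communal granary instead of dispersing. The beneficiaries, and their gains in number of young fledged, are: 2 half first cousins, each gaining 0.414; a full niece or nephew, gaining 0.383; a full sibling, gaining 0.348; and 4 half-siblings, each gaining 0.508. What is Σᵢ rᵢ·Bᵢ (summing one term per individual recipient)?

r to a half first cousin = 0.0625 (half first cousins share one grandparent — one path of length 4: r = (1/2)^4 = 1/16).
r to a full niece or nephew = 0.25 (full aunt/uncle↔niece/nephew: two paths of length 3 through the shared grandparent pair: r = 2·(1/2)^3 = 1/4).
r to a full sibling = 0.5 (full sibs share both parents — two paths of length 2: r = 2·(1/2)^2 = 1/2).
r to a half-sibling = 0.25 (half-sibs share one parent — one path of length 2: r = (1/2)^2 = 1/4).
Summing one r·B term per recipient: 2·0.0625·0.414 + 1·0.25·0.383 + 1·0.5·0.348 + 4·0.25·0.508 = 0.8295.

0.8295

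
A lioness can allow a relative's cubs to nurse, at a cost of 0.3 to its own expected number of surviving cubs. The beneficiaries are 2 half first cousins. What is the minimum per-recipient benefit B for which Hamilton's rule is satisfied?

r to a half first cousin = 0.0625 (half first cousins share one grandparent — one path of length 4: r = (1/2)^4 = 1/16).
Hamilton's rule with n recipients of equal r: n·r·B > C, so B > C/(n·r) = 0.3/(2·0.0625) = 2.4.

2.4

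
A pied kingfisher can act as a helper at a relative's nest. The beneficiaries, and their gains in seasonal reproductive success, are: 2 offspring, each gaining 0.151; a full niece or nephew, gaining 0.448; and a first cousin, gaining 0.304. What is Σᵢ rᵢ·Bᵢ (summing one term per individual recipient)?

r to an offspring = 1/2 (one parent–offspring link: r = (1/2)^1 = 1/2).
r to a full niece or nephew = 1/4 (full aunt/uncle↔niece/nephew: two paths of length 3 through the shared grandparent pair: r = 2·(1/2)^3 = 1/4).
r to a first cousin = 1/8 (first cousins share one grandparent pair — two paths of length 4: r = 2·(1/2)^4 = 1/8).
Summing one r·B term per recipient: 2·0.5·0.151 + 1·0.25·0.448 + 1·0.125·0.304 = 0.301.

0.301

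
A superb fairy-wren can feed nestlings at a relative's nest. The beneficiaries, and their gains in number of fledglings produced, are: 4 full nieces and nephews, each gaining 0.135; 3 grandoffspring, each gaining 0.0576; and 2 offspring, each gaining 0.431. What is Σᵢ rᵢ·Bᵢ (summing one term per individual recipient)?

0.6092

r to a full niece or nephew = 0.25 (full aunt/uncle↔niece/nephew: two paths of length 3 through the shared grandparent pair: r = 2·(1/2)^3 = 1/4).
r to a grandoffspring = 1/4 (two parent–offspring links: r = (1/2)^2 = 1/4).
r to an offspring = 1/2 (one parent–offspring link: r = (1/2)^1 = 1/2).
Summing one r·B term per recipient: 4·0.25·0.135 + 3·0.25·0.0576 + 2·0.5·0.431 = 0.6092.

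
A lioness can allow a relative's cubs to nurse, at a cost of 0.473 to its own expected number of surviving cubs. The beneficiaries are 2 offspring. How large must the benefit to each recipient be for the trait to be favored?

0.473

r to an offspring = 0.5 (one parent–offspring link: r = (1/2)^1 = 1/2).
Hamilton's rule with n recipients of equal r: n·r·B > C, so B > C/(n·r) = 0.473/(2·0.5) = 0.473.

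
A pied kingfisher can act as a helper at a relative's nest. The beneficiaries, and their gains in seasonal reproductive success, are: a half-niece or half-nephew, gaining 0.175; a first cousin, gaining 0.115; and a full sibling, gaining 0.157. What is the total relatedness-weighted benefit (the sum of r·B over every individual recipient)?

r to a half-niece or half-nephew = 1/8 (half-aunt/uncle↔niece/nephew: one path of length 3: r = (1/2)^3 = 1/8).
r to a first cousin = 0.125 (first cousins share one grandparent pair — two paths of length 4: r = 2·(1/2)^4 = 1/8).
r to a full sibling = 0.5 (full sibs share both parents — two paths of length 2: r = 2·(1/2)^2 = 1/2).
Summing one r·B term per recipient: 1·0.125·0.175 + 1·0.125·0.115 + 1·0.5·0.157 = 0.11475.

0.11475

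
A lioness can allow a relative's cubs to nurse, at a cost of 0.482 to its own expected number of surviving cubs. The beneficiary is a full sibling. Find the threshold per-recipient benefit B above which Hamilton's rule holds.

0.964

r to a full sibling = 0.5 (full sibs share both parents — two paths of length 2: r = 2·(1/2)^2 = 1/2).
Hamilton's rule with n recipients of equal r: n·r·B > C, so B > C/(n·r) = 0.482/(1·0.5) = 0.964.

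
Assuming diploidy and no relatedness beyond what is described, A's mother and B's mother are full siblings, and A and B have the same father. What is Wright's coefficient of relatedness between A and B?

0.375

Wright's path rule: contributions from independent ancestry routes add.
A and B are related in two ways: first cousins through their mothers (r = 1/8) and half-sibs through their shared father (r = 1/4).
r = 1/8 + 1/4 = 0.375.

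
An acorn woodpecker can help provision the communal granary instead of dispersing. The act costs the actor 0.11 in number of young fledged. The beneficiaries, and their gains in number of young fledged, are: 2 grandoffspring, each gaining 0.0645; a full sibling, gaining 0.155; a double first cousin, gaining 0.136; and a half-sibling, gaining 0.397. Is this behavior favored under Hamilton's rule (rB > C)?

Hamilton's rule: the trait is favored when the sum of r·B over every recipient exceeds the actor's cost C.
r to a grandoffspring = 1/4 (two parent–offspring links: r = (1/2)^2 = 1/4).
r to a full sibling = 0.5 (full sibs share both parents — two paths of length 2: r = 2·(1/2)^2 = 1/2).
r to a double first cousin = 0.25 (double first cousins share both grandparent pairs — four paths of length 4: r = 4·(1/2)^4 = 1/4).
r to a half-sibling = 0.25 (half-sibs share one parent — one path of length 2: r = (1/2)^2 = 1/4).
Summing one r·B term per recipient: 2·0.25·0.0645 + 1·0.5·0.155 + 1·0.25·0.136 + 1·0.25·0.397 = 0.243.
0.243 > 0.11: the indirect benefit exceeds the cost.

Yes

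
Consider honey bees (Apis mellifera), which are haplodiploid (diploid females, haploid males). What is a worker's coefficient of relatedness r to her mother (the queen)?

One meiotic link between diploid queen and diploid daughter: r = 1/2.

0.5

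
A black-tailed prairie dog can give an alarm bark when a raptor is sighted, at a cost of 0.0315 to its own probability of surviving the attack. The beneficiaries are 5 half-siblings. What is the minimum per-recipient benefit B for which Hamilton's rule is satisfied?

0.0252

r to a half-sibling = 0.25 (half-sibs share one parent — one path of length 2: r = (1/2)^2 = 1/4).
Hamilton's rule with n recipients of equal r: n·r·B > C, so B > C/(n·r) = 0.0315/(5·0.25) = 0.0252.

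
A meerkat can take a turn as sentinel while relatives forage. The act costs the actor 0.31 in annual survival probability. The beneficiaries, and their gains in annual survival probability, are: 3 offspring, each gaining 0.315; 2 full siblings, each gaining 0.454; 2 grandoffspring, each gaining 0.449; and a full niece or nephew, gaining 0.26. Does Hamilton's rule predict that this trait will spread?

Hamilton's rule: the trait is favored when the sum of r·B over every recipient exceeds the actor's cost C.
r to an offspring = 0.5 (one parent–offspring link: r = (1/2)^1 = 1/2).
r to a full sibling = 0.5 (full sibs share both parents — two paths of length 2: r = 2·(1/2)^2 = 1/2).
r to a grandoffspring = 1/4 (two parent–offspring links: r = (1/2)^2 = 1/4).
r to a full niece or nephew = 0.25 (full aunt/uncle↔niece/nephew: two paths of length 3 through the shared grandparent pair: r = 2·(1/2)^3 = 1/4).
Summing one r·B term per recipient: 3·0.5·0.315 + 2·0.5·0.454 + 2·0.25·0.449 + 1·0.25·0.26 = 1.216.
1.216 > 0.31: the indirect benefit exceeds the cost.

Yes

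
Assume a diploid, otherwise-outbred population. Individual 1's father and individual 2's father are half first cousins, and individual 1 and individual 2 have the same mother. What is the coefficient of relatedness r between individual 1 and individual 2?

0.265625

Relatedness sums over independent paths through distinct common ancestors.
Individual 1 and individual 2 are related in two ways: half second cousins through their fathers (r = 1/64) and half-sibs through their shared mother (r = 1/4).
r = 1/64 + 1/4 = 17/64 = 0.265625.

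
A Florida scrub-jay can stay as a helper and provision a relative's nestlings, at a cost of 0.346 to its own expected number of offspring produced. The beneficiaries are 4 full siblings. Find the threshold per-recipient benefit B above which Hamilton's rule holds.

0.173

r to a full sibling = 1/2 (full sibs share both parents — two paths of length 2: r = 2·(1/2)^2 = 1/2).
Hamilton's rule with n recipients of equal r: n·r·B > C, so B > C/(n·r) = 0.346/(4·0.5) = 0.173.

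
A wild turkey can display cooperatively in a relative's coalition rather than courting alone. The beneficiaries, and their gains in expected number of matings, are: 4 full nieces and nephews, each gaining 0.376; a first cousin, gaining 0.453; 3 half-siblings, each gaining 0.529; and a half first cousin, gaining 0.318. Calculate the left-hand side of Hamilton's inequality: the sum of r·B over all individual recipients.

r to a full niece or nephew = 1/4 (full aunt/uncle↔niece/nephew: two paths of length 3 through the shared grandparent pair: r = 2·(1/2)^3 = 1/4).
r to a first cousin = 0.125 (first cousins share one grandparent pair — two paths of length 4: r = 2·(1/2)^4 = 1/8).
r to a half-sibling = 1/4 (half-sibs share one parent — one path of length 2: r = (1/2)^2 = 1/4).
r to a half first cousin = 0.0625 (half first cousins share one grandparent — one path of length 4: r = (1/2)^4 = 1/16).
Summing one r·B term per recipient: 4·0.25·0.376 + 1·0.125·0.453 + 3·0.25·0.529 + 1·0.0625·0.318 = 0.84925.

0.84925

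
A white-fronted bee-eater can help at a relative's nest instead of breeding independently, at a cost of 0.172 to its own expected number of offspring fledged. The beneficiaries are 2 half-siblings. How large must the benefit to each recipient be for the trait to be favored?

0.344

r to a half-sibling = 0.25 (half-sibs share one parent — one path of length 2: r = (1/2)^2 = 1/4).
Hamilton's rule with n recipients of equal r: n·r·B > C, so B > C/(n·r) = 0.172/(2·0.25) = 0.344.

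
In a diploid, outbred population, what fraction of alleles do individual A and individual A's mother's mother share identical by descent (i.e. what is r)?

0.25

Each parent–offspring link contributes a factor of 1/2, and independent paths through distinct common ancestors add.
Two parent–offspring links: r = (1/2)^2 = 1/4.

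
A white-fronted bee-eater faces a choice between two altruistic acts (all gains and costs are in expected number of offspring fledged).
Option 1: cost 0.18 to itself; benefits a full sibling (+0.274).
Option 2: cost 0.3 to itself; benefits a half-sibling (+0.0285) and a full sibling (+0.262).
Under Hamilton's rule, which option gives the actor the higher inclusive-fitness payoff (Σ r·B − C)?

Option 1: r to a full sibling = 0.5.
Option 1: Σ r·B − C = (1·0.5·0.274) − 0.18 = -0.043.
Option 2: r to a half-sibling = 0.25.
Option 2: r to a full sibling = 0.5.
Option 2: Σ r·B − C = (1·0.25·0.0285 + 1·0.5·0.262) − 0.3 = -0.161875.
Option 1 has the higher net inclusive-fitness payoff.

Option 1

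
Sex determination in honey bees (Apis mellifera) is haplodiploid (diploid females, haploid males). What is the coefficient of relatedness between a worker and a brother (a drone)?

0.25

Her haploid brother carries none of their father's genes and a random half of their mother's genome; that half matches the maternal half of her own genome with probability 1/2: r = 1/2 · 1/2 = 1/4.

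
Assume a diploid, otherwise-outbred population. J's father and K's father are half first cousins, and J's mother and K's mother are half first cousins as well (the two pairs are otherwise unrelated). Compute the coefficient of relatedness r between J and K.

0.03125

Relatedness sums over independent paths through distinct common ancestors.
J and K are related in two ways: half second cousins through their fathers (r = 1/64) and half second cousins through their mothers (r = 1/64).
r = 1/64 + 1/64 = 0.03125.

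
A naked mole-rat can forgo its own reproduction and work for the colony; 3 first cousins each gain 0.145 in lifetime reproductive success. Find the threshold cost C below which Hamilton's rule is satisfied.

0.054375

r to a first cousin = 0.125 (first cousins share one grandparent pair — two paths of length 4: r = 2·(1/2)^4 = 1/8).
Hamilton's rule: n·r·B > C, so the trait is favored while C < n·r·B = 3·0.125·0.145 = 0.054375.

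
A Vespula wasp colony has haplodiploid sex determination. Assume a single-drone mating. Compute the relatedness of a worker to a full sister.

Haplodiploid full sisters inherit their father's entire haploid genome identically (contributing 1/2) and on average half of their mother's contribution (1/2 · 1/2 = 1/4); r = 1/2 + 1/4 = 3/4.

0.75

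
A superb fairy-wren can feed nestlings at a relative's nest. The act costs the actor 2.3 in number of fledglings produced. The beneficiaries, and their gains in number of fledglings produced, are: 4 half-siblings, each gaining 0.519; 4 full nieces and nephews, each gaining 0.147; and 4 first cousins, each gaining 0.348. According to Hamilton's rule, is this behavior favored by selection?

No

Hamilton's rule: the trait is favored when the sum of r·B over every recipient exceeds the actor's cost C.
r to a half-sibling = 1/4 (half-sibs share one parent — one path of length 2: r = (1/2)^2 = 1/4).
r to a full niece or nephew = 0.25 (full aunt/uncle↔niece/nephew: two paths of length 3 through the shared grandparent pair: r = 2·(1/2)^3 = 1/4).
r to a first cousin = 0.125 (first cousins share one grandparent pair — two paths of length 4: r = 2·(1/2)^4 = 1/8).
Summing one r·B term per recipient: 4·0.25·0.519 + 4·0.25·0.147 + 4·0.125·0.348 = 0.84.
0.84 < 2.3: the indirect benefit is less than the cost.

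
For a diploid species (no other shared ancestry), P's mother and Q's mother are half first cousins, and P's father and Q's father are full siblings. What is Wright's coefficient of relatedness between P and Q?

Relatedness sums over independent paths through distinct common ancestors.
P and Q are related in two ways: half second cousins through their mothers (r = 1/64) and first cousins through their fathers (r = 1/8).
r = 1/64 + 1/8 = 0.140625.

0.140625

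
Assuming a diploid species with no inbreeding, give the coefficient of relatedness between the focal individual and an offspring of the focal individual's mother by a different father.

Each parent–offspring link contributes a factor of 1/2, and independent paths through distinct common ancestors add.
Half-sibs share one parent — one path of length 2: r = (1/2)^2 = 1/4.

0.25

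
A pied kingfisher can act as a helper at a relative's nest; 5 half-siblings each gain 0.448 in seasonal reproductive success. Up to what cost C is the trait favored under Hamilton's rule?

r to a half-sibling = 1/4 (half-sibs share one parent — one path of length 2: r = (1/2)^2 = 1/4).
Hamilton's rule: n·r·B > C, so the trait is favored while C < n·r·B = 5·0.25·0.448 = 0.56.

0.56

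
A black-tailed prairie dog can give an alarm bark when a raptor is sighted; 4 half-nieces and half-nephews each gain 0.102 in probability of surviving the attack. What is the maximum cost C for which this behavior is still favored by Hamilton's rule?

0.051

r to a half-niece or half-nephew = 1/8 (half-aunt/uncle↔niece/nephew: one path of length 3: r = (1/2)^3 = 1/8).
Hamilton's rule: n·r·B > C, so the trait is favored while C < n·r·B = 4·0.125·0.102 = 0.051.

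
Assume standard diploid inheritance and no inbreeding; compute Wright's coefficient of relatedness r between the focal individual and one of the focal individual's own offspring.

Each parent–offspring link contributes a factor of 1/2, and independent paths through distinct common ancestors add.
One parent–offspring link: r = (1/2)^1 = 1/2.

0.5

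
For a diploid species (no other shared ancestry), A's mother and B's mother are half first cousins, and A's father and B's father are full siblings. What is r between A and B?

0.140625

Wright's path rule: contributions from independent ancestry routes add.
A and B are related in two ways: half second cousins through their mothers (r = 1/64) and first cousins through their fathers (r = 1/8).
r = 1/64 + 1/8 = 9/64 = 0.140625.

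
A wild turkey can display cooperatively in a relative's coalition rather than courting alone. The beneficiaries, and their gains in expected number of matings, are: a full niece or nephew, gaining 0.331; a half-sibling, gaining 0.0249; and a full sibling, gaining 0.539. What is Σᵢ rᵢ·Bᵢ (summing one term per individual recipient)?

0.358475

r to a full niece or nephew = 0.25 (full aunt/uncle↔niece/nephew: two paths of length 3 through the shared grandparent pair: r = 2·(1/2)^3 = 1/4).
r to a half-sibling = 1/4 (half-sibs share one parent — one path of length 2: r = (1/2)^2 = 1/4).
r to a full sibling = 0.5 (full sibs share both parents — two paths of length 2: r = 2·(1/2)^2 = 1/2).
Summing one r·B term per recipient: 1·0.25·0.331 + 1·0.25·0.0249 + 1·0.5·0.539 = 0.358475.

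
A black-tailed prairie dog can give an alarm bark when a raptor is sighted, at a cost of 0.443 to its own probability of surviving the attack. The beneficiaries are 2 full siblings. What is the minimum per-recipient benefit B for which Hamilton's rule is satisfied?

0.443

r to a full sibling = 1/2 (full sibs share both parents — two paths of length 2: r = 2·(1/2)^2 = 1/2).
Hamilton's rule with n recipients of equal r: n·r·B > C, so B > C/(n·r) = 0.443/(2·0.5) = 0.443.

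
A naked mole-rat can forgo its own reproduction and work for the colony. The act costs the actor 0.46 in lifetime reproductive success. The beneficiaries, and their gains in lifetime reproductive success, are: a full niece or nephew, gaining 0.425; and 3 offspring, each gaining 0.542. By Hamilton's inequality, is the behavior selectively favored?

Yes

Hamilton's rule: the trait is favored when the sum of r·B over every recipient exceeds the actor's cost C.
r to a full niece or nephew = 0.25 (full aunt/uncle↔niece/nephew: two paths of length 3 through the shared grandparent pair: r = 2·(1/2)^3 = 1/4).
r to an offspring = 0.5 (one parent–offspring link: r = (1/2)^1 = 1/2).
Summing one r·B term per recipient: 1·0.25·0.425 + 3·0.5·0.542 = 0.91925.
0.91925 > 0.46: the indirect benefit exceeds the cost.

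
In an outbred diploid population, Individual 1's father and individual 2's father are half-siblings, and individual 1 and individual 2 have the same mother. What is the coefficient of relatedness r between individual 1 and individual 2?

Wright's path rule: contributions from independent ancestry routes add.
Individual 1 and individual 2 are related in two ways: half first cousins through their fathers (r = 1/16) and half-sibs through their shared mother (r = 1/4).
r = 1/16 + 1/4 = 0.3125.

0.3125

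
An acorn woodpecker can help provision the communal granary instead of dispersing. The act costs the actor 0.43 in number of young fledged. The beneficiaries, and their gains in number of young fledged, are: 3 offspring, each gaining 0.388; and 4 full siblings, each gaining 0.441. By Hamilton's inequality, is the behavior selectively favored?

Hamilton's rule: the trait is favored when the sum of r·B over every recipient exceeds the actor's cost C.
r to an offspring = 1/2 (one parent–offspring link: r = (1/2)^1 = 1/2).
r to a full sibling = 0.5 (full sibs share both parents — two paths of length 2: r = 2·(1/2)^2 = 1/2).
Summing one r·B term per recipient: 3·0.5·0.388 + 4·0.5·0.441 = 1.464.
1.464 > 0.43: the indirect benefit exceeds the cost.

Yes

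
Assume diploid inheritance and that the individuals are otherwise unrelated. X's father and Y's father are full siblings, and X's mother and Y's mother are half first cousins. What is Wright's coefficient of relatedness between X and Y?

0.140625

Relatedness sums over independent paths through distinct common ancestors.
X and Y are related in two ways: first cousins through their fathers (r = 1/8) and half second cousins through their mothers (r = 1/64).
r = 1/8 + 1/64 = 9/64 = 0.140625.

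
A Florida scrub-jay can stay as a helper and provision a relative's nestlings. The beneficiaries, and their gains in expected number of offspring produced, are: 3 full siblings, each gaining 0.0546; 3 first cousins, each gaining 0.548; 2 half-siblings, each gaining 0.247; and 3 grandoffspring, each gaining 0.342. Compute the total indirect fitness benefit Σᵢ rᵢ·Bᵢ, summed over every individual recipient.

0.6674

r to a full sibling = 1/2 (full sibs share both parents — two paths of length 2: r = 2·(1/2)^2 = 1/2).
r to a first cousin = 0.125 (first cousins share one grandparent pair — two paths of length 4: r = 2·(1/2)^4 = 1/8).
r to a half-sibling = 0.25 (half-sibs share one parent — one path of length 2: r = (1/2)^2 = 1/4).
r to a grandoffspring = 1/4 (two parent–offspring links: r = (1/2)^2 = 1/4).
Summing one r·B term per recipient: 3·0.5·0.0546 + 3·0.125·0.548 + 2·0.25·0.247 + 3·0.25·0.342 = 0.6674.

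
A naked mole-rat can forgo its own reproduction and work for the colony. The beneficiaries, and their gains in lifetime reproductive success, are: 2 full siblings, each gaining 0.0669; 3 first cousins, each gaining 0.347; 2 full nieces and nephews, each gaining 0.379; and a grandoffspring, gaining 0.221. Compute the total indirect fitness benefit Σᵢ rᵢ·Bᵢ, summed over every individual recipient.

0.441775

r to a full sibling = 1/2 (full sibs share both parents — two paths of length 2: r = 2·(1/2)^2 = 1/2).
r to a first cousin = 1/8 (first cousins share one grandparent pair — two paths of length 4: r = 2·(1/2)^4 = 1/8).
r to a full niece or nephew = 1/4 (full aunt/uncle↔niece/nephew: two paths of length 3 through the shared grandparent pair: r = 2·(1/2)^3 = 1/4).
r to a grandoffspring = 0.25 (two parent–offspring links: r = (1/2)^2 = 1/4).
Summing one r·B term per recipient: 2·0.5·0.0669 + 3·0.125·0.347 + 2·0.25·0.379 + 1·0.25·0.221 = 0.441775.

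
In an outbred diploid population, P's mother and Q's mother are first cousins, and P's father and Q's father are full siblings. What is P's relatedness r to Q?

With two independent routes of shared ancestry, r is the sum of the two contributions.
P and Q are related in two ways: second cousins through their mothers (r = 1/32) and first cousins through their fathers (r = 1/8).
r = 1/32 + 1/8 = 0.15625.

0.15625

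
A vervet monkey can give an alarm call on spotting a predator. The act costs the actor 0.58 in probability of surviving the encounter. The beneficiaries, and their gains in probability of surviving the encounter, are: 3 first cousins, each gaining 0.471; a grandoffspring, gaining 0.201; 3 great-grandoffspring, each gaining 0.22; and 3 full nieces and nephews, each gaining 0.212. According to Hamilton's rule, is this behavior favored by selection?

Hamilton's rule: the trait is favored when the sum of r·B over every recipient exceeds the actor's cost C.
r to a first cousin = 1/8 (first cousins share one grandparent pair — two paths of length 4: r = 2·(1/2)^4 = 1/8).
r to a grandoffspring = 0.25 (two parent–offspring links: r = (1/2)^2 = 1/4).
r to a great-grandoffspring = 0.125 (three parent–offspring links: r = (1/2)^3 = 1/8).
r to a full niece or nephew = 1/4 (full aunt/uncle↔niece/nephew: two paths of length 3 through the shared grandparent pair: r = 2·(1/2)^3 = 1/4).
Summing one r·B term per recipient: 3·0.125·0.471 + 1·0.25·0.201 + 3·0.125·0.22 + 3·0.25·0.212 = 0.468375.
0.468375 < 0.58: the indirect benefit is less than the cost.

No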